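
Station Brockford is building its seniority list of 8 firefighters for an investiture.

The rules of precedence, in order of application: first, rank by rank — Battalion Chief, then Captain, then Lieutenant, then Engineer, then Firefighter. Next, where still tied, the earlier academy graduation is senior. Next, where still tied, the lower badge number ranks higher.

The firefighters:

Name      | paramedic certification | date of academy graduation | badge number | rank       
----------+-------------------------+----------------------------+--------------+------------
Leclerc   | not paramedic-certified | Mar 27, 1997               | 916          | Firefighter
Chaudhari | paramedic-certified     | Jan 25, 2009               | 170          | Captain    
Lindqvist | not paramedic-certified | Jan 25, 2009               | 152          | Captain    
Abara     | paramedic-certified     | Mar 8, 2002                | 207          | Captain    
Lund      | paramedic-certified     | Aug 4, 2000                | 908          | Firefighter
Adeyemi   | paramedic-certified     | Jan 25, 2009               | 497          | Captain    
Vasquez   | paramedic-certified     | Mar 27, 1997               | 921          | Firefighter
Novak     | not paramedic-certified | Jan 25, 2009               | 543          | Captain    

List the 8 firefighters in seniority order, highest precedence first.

Abara, Lindqvist, Chaudhari, Adeyemi, Novak, Leclerc, Vasquez, Lund

By rank: Abara, Lindqvist, Chaudhari, Adeyemi and Novak (Captain); then Leclerc, Vasquez and Lund (Firefighter).
Among Abara, Lindqvist, Chaudhari, Adeyemi and Novak, by date of academy graduation (earlier first): Abara (Mar 8, 2002) before Lindqvist, Chaudhari, Adeyemi and Novak (Jan 25, 2009).
Among Lindqvist, Chaudhari, Adeyemi and Novak, by badge number (lower first): Lindqvist (152) before Chaudhari (170) before Adeyemi (497) before Novak (543).
Among Leclerc, Vasquez and Lund, by date of academy graduation (earlier first): Leclerc and Vasquez (Mar 27, 1997) before Lund (Aug 4, 2000).
Among Leclerc and Vasquez, by badge number (lower first): Leclerc (916) before Vasquez (921).
Full order: Abara, Lindqvist, Chaudhari, Adeyemi, Novak, Leclerc, Vasquez, Lund.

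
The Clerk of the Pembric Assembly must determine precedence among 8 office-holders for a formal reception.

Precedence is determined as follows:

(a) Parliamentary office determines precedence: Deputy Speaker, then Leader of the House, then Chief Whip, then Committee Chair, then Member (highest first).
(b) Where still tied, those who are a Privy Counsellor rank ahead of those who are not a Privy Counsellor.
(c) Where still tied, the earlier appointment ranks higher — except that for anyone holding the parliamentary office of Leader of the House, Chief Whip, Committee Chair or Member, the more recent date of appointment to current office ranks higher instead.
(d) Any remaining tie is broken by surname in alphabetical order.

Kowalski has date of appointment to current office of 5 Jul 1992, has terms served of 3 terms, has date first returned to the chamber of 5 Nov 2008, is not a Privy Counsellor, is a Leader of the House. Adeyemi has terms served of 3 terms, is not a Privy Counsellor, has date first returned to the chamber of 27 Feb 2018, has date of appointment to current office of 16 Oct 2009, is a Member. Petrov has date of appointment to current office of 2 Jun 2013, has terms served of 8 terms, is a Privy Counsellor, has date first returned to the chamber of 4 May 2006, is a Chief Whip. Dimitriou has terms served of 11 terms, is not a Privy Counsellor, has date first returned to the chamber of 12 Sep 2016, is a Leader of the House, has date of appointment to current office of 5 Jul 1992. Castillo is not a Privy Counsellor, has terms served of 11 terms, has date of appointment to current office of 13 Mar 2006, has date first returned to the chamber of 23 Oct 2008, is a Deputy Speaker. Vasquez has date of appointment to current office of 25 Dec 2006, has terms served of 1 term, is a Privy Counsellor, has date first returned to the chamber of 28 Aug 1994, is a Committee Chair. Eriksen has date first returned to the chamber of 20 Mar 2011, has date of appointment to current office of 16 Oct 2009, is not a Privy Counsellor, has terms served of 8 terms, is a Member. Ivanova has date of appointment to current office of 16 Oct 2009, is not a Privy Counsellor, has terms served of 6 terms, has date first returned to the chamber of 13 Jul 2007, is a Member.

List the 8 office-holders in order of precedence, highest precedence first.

Castillo, Dimitriou, Kowalski, Petrov, Vasquez, Adeyemi, Eriksen, Ivanova

By parliamentary office: Castillo (Deputy Speaker); then Dimitriou and Kowalski (Leader of the House); then Petrov (Chief Whip); then Vasquez (Committee Chair); then Adeyemi, Eriksen and Ivanova (Member).
Dimitriou and Kowalski are each not a Privy Counsellor, so the next rule applies.
Dimitriou and Kowalski both have date of appointment to current office 5 Jul 1992, so the next rule applies.
Among Dimitriou and Kowalski, alphabetically by surname: Dimitriou before Kowalski.
Adeyemi, Eriksen and Ivanova are each not a Privy Counsellor, so the next rule applies.
Adeyemi, Eriksen and Ivanova all have date of appointment to current office 16 Oct 2009, so the next rule applies.
Among Adeyemi, Eriksen and Ivanova, alphabetically by surname: Adeyemi before Eriksen before Ivanova.
Full order: Castillo, Dimitriou, Kowalski, Petrov, Vasquez, Adeyemi, Eriksen, Ivanova.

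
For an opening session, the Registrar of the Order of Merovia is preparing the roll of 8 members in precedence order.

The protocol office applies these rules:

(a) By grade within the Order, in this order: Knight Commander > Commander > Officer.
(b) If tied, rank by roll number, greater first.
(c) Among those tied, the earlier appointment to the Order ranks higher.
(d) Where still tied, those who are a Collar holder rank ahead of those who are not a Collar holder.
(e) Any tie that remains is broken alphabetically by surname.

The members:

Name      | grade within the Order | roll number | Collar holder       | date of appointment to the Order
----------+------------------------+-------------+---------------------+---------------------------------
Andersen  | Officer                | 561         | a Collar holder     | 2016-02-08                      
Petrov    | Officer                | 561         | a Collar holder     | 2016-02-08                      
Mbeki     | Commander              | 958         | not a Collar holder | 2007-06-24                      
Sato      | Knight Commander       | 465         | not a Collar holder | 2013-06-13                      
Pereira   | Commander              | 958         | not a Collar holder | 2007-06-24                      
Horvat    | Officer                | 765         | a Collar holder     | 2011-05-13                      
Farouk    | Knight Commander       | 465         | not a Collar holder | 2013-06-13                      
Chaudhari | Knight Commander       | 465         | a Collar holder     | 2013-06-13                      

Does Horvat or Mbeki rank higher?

Mbeki

By grade within the Order: Chaudhari, Farouk and Sato (Knight Commander); then Mbeki and Pereira (Commander); then Horvat, Andersen and Petrov (Officer).
Chaudhari, Farouk and Sato all have roll number 465, so the next rule applies.
Chaudhari, Farouk and Sato all have date of appointment to the Order 2013-06-13, so the next rule applies.
Among Chaudhari, Farouk and Sato, a Collar holder before not a Collar holder: Chaudhari (a Collar holder) before Farouk and Sato (not a Collar holder).
Among Farouk and Sato, alphabetically by surname: Farouk before Sato.
Mbeki and Pereira both have roll number 958, so the next rule applies.
Mbeki and Pereira both have date of appointment to the Order 2007-06-24, so the next rule applies.
Mbeki and Pereira are each not a Collar holder, so the next rule applies.
Among Mbeki and Pereira, alphabetically by surname: Mbeki before Pereira.
Among Horvat, Andersen and Petrov, by roll number (higher first): Horvat (765) before Andersen and Petrov (561).
Andersen and Petrov both have date of appointment to the Order 2016-02-08, so the next rule applies.
Andersen and Petrov are each a Collar holder, so the next rule applies.
Among Andersen and Petrov, alphabetically by surname: Andersen before Petrov.
So Mbeki takes precedence.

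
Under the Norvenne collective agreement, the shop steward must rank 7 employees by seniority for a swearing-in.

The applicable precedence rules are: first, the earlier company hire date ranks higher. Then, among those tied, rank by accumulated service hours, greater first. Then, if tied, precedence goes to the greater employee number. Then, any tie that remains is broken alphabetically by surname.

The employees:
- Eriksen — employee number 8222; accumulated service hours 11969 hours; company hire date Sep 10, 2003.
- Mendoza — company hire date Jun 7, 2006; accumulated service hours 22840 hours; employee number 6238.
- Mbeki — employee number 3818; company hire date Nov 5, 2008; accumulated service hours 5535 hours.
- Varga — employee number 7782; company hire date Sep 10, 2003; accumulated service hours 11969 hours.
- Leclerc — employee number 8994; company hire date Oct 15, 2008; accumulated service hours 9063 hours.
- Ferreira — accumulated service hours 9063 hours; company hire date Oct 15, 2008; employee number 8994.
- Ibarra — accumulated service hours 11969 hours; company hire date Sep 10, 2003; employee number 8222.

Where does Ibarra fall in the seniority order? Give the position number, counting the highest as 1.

By company hire date (earlier first): Eriksen, Ibarra and Varga (each Sep 10, 2003); then Mendoza (Jun 7, 2006); then Ferreira and Leclerc (both Oct 15, 2008); then Mbeki (Nov 5, 2008).
Eriksen, Ibarra and Varga all have accumulated service hours 11969 hours, so the next rule applies.
Among Eriksen, Ibarra and Varga, by employee number (higher first): Eriksen and Ibarra (8222) before Varga (7782).
Among Eriksen and Ibarra, alphabetically by surname: Eriksen before Ibarra.
Ferreira and Leclerc both have accumulated service hours 9063 hours, so the next rule applies.
Ferreira and Leclerc both have employee number 8994, so the next rule applies.
Among Ferreira and Leclerc, alphabetically by surname: Ferreira before Leclerc.
Order: Eriksen, Ibarra, Varga, Mendoza, Ferreira, Leclerc, Mbeki. So position 2.

2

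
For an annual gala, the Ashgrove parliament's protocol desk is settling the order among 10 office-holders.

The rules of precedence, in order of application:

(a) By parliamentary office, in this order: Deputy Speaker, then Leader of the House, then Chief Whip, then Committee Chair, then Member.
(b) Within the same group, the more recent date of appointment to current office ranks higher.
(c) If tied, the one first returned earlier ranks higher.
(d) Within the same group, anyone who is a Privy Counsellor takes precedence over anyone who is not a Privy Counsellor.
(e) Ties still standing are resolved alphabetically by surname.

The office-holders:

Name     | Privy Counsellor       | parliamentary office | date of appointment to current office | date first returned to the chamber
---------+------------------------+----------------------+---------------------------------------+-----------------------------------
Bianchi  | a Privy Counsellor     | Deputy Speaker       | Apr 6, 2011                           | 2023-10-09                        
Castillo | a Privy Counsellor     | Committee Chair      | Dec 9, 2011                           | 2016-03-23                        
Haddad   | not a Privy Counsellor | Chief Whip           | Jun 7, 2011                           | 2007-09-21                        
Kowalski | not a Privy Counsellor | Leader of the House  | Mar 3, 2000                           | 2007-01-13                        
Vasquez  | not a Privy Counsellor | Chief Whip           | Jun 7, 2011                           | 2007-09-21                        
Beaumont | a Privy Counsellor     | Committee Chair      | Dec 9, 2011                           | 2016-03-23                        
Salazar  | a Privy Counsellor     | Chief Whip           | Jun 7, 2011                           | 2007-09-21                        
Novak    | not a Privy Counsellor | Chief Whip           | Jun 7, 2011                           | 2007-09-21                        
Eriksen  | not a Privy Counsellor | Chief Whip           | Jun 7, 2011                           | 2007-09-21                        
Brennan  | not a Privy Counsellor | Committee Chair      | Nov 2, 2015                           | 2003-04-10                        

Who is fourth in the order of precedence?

Eriksen

By parliamentary office: Bianchi (Deputy Speaker); then Kowalski (Leader of the House); then Salazar, Eriksen, Haddad, Novak and Vasquez (Chief Whip); then Brennan, Beaumont and Castillo (Committee Chair).
Salazar, Eriksen, Haddad, Novak and Vasquez all have date of appointment to current office Jun 7, 2011, so the next rule applies.
Salazar, Eriksen, Haddad, Novak and Vasquez all have date first returned to the chamber 2007-09-21, so the next rule applies.
Among Salazar, Eriksen, Haddad, Novak and Vasquez, a Privy Counsellor before not a Privy Counsellor: Salazar (a Privy Counsellor) before Eriksen, Haddad, Novak and Vasquez (not a Privy Counsellor).
Among Eriksen, Haddad, Novak and Vasquez, alphabetically by surname: Eriksen before Haddad before Novak before Vasquez.
Among Brennan, Beaumont and Castillo, by date of appointment to current office (later first): Brennan (Nov 2, 2015) before Beaumont and Castillo (Dec 9, 2011).
Beaumont and Castillo both have date first returned to the chamber 2016-03-23, so the next rule applies.
Beaumont and Castillo are each a Privy Counsellor, so the next rule applies.
Among Beaumont and Castillo, alphabetically by surname: Beaumont before Castillo.
Order: Bianchi, Kowalski, Salazar, Eriksen, Haddad, Novak, Vasquez, Brennan, Beaumont, Castillo.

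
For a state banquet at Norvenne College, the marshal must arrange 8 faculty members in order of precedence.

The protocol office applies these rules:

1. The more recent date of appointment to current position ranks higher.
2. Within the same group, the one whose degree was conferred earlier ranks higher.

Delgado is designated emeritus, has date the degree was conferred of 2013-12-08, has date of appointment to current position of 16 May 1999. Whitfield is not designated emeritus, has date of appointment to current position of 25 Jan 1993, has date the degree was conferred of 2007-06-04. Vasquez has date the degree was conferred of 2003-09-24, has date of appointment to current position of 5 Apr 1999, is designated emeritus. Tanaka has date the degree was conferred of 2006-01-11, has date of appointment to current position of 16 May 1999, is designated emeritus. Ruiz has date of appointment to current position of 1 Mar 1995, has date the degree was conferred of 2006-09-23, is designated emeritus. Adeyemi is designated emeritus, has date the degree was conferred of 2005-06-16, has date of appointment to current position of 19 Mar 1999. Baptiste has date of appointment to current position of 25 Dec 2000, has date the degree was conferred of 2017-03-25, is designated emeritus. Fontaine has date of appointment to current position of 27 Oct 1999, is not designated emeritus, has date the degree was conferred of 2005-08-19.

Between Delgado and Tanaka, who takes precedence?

Tanaka

By date of appointment to current position (later first): Baptiste (25 Dec 2000); then Fontaine (27 Oct 1999); then Tanaka and Delgado (both 16 May 1999); then Vasquez (5 Apr 1999); then Adeyemi (19 Mar 1999); then Ruiz (1 Mar 1995); then Whitfield (25 Jan 1993).
Among Tanaka and Delgado, by date the degree was conferred (earlier first): Tanaka (2006-01-11) before Delgado (2013-12-08).
So Tanaka takes precedence.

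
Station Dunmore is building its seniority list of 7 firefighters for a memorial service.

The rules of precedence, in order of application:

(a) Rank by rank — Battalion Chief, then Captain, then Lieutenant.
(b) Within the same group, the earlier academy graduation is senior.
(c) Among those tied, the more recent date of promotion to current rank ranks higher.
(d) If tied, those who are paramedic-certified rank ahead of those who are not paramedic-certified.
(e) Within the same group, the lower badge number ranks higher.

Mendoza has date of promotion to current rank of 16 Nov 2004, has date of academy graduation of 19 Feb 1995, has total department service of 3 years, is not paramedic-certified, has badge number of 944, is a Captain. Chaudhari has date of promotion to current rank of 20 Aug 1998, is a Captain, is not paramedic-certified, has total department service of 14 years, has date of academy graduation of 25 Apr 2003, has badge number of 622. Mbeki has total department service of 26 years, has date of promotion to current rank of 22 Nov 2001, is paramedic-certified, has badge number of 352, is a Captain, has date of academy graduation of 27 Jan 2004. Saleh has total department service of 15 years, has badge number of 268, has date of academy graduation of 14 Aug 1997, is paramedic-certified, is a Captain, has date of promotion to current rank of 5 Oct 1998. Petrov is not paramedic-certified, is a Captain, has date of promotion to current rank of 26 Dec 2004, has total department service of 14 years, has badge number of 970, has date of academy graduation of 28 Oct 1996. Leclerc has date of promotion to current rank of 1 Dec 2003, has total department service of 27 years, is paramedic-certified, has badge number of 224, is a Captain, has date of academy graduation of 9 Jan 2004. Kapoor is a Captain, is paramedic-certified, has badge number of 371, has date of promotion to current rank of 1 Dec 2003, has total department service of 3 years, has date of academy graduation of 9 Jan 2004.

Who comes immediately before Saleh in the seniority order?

Petrov

By rank: Mendoza, Petrov, Saleh, Chaudhari, Leclerc, Kapoor and Mbeki (Captain).
Among Mendoza, Petrov, Saleh, Chaudhari, Leclerc, Kapoor and Mbeki, by date of academy graduation (earlier first): Mendoza (19 Feb 1995) before Petrov (28 Oct 1996) before Saleh (14 Aug 1997) before Chaudhari (25 Apr 2003) before Leclerc and Kapoor (9 Jan 2004) before Mbeki (27 Jan 2004).
Leclerc and Kapoor both have date of promotion to current rank 1 Dec 2003, so the next rule applies.
Leclerc and Kapoor are each paramedic-certified, so the next rule applies.
Among Leclerc and Kapoor, by badge number (lower first): Leclerc (224) before Kapoor (371).
Order: Mendoza, Petrov, Saleh, Chaudhari, Leclerc, Kapoor, Mbeki.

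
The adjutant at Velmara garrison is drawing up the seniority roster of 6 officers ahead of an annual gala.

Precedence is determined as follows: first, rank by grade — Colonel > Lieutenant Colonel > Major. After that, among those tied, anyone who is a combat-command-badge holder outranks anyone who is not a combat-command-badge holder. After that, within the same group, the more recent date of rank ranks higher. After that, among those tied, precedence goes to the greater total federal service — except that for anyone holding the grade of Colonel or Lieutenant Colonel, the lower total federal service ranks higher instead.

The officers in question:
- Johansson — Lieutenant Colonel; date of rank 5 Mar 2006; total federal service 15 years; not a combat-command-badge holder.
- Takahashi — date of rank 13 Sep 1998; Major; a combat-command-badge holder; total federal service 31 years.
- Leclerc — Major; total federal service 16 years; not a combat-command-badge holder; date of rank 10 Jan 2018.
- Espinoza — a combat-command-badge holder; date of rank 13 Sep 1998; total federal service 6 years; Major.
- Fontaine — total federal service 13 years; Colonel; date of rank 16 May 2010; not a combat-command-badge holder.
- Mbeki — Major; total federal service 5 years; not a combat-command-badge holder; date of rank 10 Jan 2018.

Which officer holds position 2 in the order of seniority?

By grade: Fontaine (Colonel); then Johansson (Lieutenant Colonel); then Takahashi, Espinoza, Leclerc and Mbeki (Major).
Among Takahashi, Espinoza, Leclerc and Mbeki, a combat-command-badge holder before not a combat-command-badge holder: Takahashi and Espinoza (a combat-command-badge holder) before Leclerc and Mbeki (not a combat-command-badge holder).
Takahashi and Espinoza both have date of rank 13 Sep 1998, so the next rule applies.
Among Takahashi and Espinoza, by total federal service (higher first): Takahashi (31 years) before Espinoza (6 years).
Leclerc and Mbeki both have date of rank 10 Jan 2018, so the next rule applies.
Among Leclerc and Mbeki, by total federal service (higher first): Leclerc (16 years) before Mbeki (5 years).
Order: Fontaine, Johansson, Takahashi, Espinoza, Leclerc, Mbeki.

Johansson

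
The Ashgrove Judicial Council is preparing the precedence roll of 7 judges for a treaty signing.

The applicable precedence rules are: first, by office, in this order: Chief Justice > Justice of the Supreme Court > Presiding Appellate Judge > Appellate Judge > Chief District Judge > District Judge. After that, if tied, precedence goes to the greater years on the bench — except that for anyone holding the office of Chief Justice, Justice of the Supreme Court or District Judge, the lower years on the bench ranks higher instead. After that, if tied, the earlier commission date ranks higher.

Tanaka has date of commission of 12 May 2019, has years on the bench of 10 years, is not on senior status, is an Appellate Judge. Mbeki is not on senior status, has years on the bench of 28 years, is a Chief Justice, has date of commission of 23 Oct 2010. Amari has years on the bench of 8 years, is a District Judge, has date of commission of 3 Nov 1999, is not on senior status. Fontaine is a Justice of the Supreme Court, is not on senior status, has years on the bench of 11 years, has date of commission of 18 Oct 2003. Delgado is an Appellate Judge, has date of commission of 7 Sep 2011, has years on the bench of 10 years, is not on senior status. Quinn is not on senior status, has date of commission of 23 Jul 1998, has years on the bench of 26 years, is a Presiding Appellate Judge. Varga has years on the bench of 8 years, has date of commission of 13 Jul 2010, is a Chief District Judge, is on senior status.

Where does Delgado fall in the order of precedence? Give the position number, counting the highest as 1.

4

By office: Mbeki (Chief Justice); then Fontaine (Justice of the Supreme Court); then Quinn (Presiding Appellate Judge); then Delgado and Tanaka (Appellate Judge); then Varga (Chief District Judge); then Amari (District Judge).
Delgado and Tanaka both have years on the bench 10 years, so the next rule applies.
Among Delgado and Tanaka, by date of commission (earlier first): Delgado (7 Sep 2011) before Tanaka (12 May 2019).
Order: Mbeki, Fontaine, Quinn, Delgado, Tanaka, Varga, Amari. So position 4.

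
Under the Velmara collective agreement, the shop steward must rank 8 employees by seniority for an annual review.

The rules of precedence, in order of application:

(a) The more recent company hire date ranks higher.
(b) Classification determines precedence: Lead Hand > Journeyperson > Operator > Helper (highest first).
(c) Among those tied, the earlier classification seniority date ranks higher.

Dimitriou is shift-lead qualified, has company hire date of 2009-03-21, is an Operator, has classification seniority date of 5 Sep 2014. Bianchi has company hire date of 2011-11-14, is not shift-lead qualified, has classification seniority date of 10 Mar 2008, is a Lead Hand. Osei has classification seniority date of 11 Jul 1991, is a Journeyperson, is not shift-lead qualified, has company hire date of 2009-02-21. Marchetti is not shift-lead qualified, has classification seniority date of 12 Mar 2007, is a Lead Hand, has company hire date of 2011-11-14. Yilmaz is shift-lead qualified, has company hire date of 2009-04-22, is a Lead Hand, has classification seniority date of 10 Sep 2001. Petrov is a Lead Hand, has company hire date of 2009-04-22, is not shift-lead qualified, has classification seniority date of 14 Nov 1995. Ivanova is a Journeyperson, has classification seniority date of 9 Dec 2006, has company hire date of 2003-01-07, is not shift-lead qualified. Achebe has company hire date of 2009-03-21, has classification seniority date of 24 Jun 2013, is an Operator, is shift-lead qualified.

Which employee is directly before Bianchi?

By company hire date (later first): Marchetti and Bianchi (both 2011-11-14); then Petrov and Yilmaz (both 2009-04-22); then Achebe and Dimitriou (both 2009-03-21); then Osei (2009-02-21); then Ivanova (2003-01-07).
Marchetti and Bianchi are each Lead Hand, so the next rule applies.
Among Marchetti and Bianchi, by classification seniority date (earlier first): Marchetti (12 Mar 2007) before Bianchi (10 Mar 2008).
Petrov and Yilmaz are each Lead Hand, so the next rule applies.
Among Petrov and Yilmaz, by classification seniority date (earlier first): Petrov (14 Nov 1995) before Yilmaz (10 Sep 2001).
Achebe and Dimitriou are each Operator, so the next rule applies.
Among Achebe and Dimitriou, by classification seniority date (earlier first): Achebe (24 Jun 2013) before Dimitriou (5 Sep 2014).
Order: Marchetti, Bianchi, Petrov, Yilmaz, Achebe, Dimitriou, Osei, Ivanova.

Marchetti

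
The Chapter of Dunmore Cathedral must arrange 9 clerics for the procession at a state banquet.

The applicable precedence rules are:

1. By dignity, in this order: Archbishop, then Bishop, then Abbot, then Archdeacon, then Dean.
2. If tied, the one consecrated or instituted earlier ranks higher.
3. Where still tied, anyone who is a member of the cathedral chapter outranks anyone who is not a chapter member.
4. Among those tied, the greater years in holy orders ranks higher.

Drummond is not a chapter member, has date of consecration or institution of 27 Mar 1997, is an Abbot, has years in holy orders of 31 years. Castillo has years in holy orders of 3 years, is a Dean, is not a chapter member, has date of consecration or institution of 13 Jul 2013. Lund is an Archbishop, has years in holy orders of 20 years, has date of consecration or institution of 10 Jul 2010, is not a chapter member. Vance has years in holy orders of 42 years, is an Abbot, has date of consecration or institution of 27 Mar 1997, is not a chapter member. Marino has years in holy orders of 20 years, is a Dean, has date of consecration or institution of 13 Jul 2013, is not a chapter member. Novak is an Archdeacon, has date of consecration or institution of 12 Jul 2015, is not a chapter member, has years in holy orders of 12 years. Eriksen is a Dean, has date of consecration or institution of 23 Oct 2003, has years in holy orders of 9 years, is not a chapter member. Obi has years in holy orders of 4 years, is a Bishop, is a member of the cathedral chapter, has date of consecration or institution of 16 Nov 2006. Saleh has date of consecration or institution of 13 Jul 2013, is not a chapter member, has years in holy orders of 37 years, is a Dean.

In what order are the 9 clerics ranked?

Lund, Obi, Vance, Drummond, Novak, Eriksen, Saleh, Marino, Castillo

By dignity: Lund (Archbishop); then Obi (Bishop); then Vance and Drummond (Abbot); then Novak (Archdeacon); then Eriksen, Saleh, Marino and Castillo (Dean).
Vance and Drummond both have date of consecration or institution 27 Mar 1997, so the next rule applies.
Vance and Drummond are each not a chapter member, so the next rule applies.
Among Vance and Drummond, by years in holy orders (higher first): Vance (42 years) before Drummond (31 years).
Among Eriksen, Saleh, Marino and Castillo, by date of consecration or institution (earlier first): Eriksen (23 Oct 2003) before Saleh, Marino and Castillo (13 Jul 2013).
Saleh, Marino and Castillo are each not a chapter member, so the next rule applies.
Among Saleh, Marino and Castillo, by years in holy orders (higher first): Saleh (37 years) before Marino (20 years) before Castillo (3 years).
Full order: Lund, Obi, Vance, Drummond, Novak, Eriksen, Saleh, Marino, Castillo.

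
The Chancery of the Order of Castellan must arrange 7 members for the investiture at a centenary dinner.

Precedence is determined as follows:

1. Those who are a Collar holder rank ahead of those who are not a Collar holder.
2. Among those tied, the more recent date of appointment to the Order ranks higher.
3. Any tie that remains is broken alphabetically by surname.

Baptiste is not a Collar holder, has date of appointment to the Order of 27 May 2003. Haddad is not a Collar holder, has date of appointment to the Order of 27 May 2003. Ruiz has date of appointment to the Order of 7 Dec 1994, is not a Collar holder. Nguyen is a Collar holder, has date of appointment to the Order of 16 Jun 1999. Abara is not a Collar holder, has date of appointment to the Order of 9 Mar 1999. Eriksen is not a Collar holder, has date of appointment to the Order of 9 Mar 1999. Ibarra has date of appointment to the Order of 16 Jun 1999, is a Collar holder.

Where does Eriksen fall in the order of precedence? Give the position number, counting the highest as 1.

By the first rule: Ibarra and Nguyen (both a Collar holder); then Baptiste, Haddad, Abara, Eriksen and Ruiz (each not a Collar holder).
Ibarra and Nguyen both have date of appointment to the Order 16 Jun 1999, so the next rule applies.
Among Ibarra and Nguyen, alphabetically by surname: Ibarra before Nguyen.
Among Baptiste, Haddad, Abara, Eriksen and Ruiz, by date of appointment to the Order (later first): Baptiste and Haddad (27 May 2003) before Abara and Eriksen (9 Mar 1999) before Ruiz (7 Dec 1994).
Among Baptiste and Haddad, alphabetically by surname: Baptiste before Haddad.
Among Abara and Eriksen, alphabetically by surname: Abara before Eriksen.
Order: Ibarra, Nguyen, Baptiste, Haddad, Abara, Eriksen, Ruiz. So position 6.

6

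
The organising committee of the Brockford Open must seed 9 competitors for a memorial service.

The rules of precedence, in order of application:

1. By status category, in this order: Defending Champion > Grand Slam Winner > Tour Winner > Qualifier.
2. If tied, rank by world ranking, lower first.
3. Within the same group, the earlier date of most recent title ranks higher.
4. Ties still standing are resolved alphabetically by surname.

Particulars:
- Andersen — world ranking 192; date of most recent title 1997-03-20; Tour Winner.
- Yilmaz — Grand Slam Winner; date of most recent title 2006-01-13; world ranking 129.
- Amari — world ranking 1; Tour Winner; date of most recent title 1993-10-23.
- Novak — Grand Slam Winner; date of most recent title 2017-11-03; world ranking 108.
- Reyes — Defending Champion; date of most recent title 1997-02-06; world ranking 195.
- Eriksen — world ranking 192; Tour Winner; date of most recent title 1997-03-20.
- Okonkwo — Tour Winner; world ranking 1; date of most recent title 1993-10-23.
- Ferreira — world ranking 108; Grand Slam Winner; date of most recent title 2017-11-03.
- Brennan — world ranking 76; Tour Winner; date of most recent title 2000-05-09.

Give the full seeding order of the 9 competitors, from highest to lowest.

By status category: Reyes (Defending Champion); then Ferreira, Novak and Yilmaz (Grand Slam Winner); then Amari, Okonkwo, Brennan, Andersen and Eriksen (Tour Winner).
Among Ferreira, Novak and Yilmaz, by world ranking (lower first): Ferreira and Novak (108) before Yilmaz (129).
Ferreira and Novak both have date of most recent title 2017-11-03, so the next rule applies.
Among Ferreira and Novak, alphabetically by surname: Ferreira before Novak.
Among Amari, Okonkwo, Brennan, Andersen and Eriksen, by world ranking (lower first): Amari and Okonkwo (1) before Brennan (76) before Andersen and Eriksen (192).
Amari and Okonkwo both have date of most recent title 1993-10-23, so the next rule applies.
Among Amari and Okonkwo, alphabetically by surname: Amari before Okonkwo.
Andersen and Eriksen both have date of most recent title 1997-03-20, so the next rule applies.
Among Andersen and Eriksen, alphabetically by surname: Andersen before Eriksen.
Full order: Reyes, Ferreira, Novak, Yilmaz, Amari, Okonkwo, Brennan, Andersen, Eriksen.

Reyes, Ferreira, Novak, Yilmaz, Amari, Okonkwo, Brennan, Andersen, Eriksen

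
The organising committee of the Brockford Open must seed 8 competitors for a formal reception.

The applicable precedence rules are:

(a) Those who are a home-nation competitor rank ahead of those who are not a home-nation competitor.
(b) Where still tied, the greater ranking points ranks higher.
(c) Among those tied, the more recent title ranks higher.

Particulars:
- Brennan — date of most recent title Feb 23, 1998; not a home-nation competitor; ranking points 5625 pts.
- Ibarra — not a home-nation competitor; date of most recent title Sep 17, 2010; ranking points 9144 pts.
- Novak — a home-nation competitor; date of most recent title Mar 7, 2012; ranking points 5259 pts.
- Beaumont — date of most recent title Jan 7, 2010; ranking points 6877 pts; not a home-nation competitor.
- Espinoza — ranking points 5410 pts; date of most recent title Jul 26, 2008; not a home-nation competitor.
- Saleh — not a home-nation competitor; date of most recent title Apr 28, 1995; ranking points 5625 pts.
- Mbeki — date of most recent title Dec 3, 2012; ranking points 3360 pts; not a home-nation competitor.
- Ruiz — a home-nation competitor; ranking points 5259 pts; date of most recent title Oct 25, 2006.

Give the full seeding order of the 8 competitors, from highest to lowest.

By the first rule: Novak and Ruiz (both a home-nation competitor); then Ibarra, Beaumont, Brennan, Saleh, Espinoza and Mbeki (each not a home-nation competitor).
Novak and Ruiz both have ranking points 5259 pts, so the next rule applies.
Among Novak and Ruiz, by date of most recent title (later first): Novak (Mar 7, 2012) before Ruiz (Oct 25, 2006).
Among Ibarra, Beaumont, Brennan, Saleh, Espinoza and Mbeki, by ranking points (higher first): Ibarra (9144 pts) before Beaumont (6877 pts) before Brennan and Saleh (5625 pts) before Espinoza (5410 pts) before Mbeki (3360 pts).
Among Brennan and Saleh, by date of most recent title (later first): Brennan (Feb 23, 1998) before Saleh (Apr 28, 1995).
Full order: Novak, Ruiz, Ibarra, Beaumont, Brennan, Saleh, Espinoza, Mbeki.

Novak, Ruiz, Ibarra, Beaumont, Brennan, Saleh, Espinoza, Mbeki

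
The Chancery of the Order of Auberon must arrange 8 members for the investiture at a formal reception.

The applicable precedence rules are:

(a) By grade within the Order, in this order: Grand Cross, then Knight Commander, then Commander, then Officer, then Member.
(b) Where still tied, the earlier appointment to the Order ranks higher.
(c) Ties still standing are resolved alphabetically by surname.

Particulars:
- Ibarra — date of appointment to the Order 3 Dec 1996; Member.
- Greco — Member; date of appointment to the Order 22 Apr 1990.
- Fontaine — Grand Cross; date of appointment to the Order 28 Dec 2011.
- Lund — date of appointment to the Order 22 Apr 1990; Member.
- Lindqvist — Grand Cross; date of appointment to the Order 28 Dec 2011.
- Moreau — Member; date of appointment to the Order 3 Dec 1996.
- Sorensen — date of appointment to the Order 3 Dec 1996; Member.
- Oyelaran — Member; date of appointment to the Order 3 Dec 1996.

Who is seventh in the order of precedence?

By grade within the Order: Fontaine and Lindqvist (Grand Cross); then Greco, Lund, Ibarra, Moreau, Oyelaran and Sorensen (Member).
Fontaine and Lindqvist both have date of appointment to the Order 28 Dec 2011, so the next rule applies.
Among Fontaine and Lindqvist, alphabetically by surname: Fontaine before Lindqvist.
Among Greco, Lund, Ibarra, Moreau, Oyelaran and Sorensen, by date of appointment to the Order (earlier first): Greco and Lund (22 Apr 1990) before Ibarra, Moreau, Oyelaran and Sorensen (3 Dec 1996).
Among Greco and Lund, alphabetically by surname: Greco before Lund.
Among Ibarra, Moreau, Oyelaran and Sorensen, alphabetically by surname: Ibarra before Moreau before Oyelaran before Sorensen.
Order: Fontaine, Lindqvist, Greco, Lund, Ibarra, Moreau, Oyelaran, Sorensen.

Oyelaran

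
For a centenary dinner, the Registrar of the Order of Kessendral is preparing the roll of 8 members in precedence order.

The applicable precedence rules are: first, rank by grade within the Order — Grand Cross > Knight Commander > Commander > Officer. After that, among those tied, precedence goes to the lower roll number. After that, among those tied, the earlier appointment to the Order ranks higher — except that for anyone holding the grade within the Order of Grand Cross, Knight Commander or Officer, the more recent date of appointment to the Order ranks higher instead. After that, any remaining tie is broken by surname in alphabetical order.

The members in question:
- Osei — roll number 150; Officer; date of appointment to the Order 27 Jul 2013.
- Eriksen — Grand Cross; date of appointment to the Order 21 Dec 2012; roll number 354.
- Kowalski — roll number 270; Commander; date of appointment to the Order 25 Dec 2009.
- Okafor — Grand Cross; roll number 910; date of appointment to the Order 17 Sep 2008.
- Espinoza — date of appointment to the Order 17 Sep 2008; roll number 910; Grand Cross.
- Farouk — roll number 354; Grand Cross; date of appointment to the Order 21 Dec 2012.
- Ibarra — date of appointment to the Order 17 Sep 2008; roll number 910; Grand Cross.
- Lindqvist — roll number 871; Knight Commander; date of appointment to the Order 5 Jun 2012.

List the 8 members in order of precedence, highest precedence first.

By grade within the Order: Eriksen, Farouk, Espinoza, Ibarra and Okafor (Grand Cross); then Lindqvist (Knight Commander); then Kowalski (Commander); then Osei (Officer).
Among Eriksen, Farouk, Espinoza, Ibarra and Okafor, by roll number (lower first): Eriksen and Farouk (354) before Espinoza, Ibarra and Okafor (910).
Eriksen and Farouk both have date of appointment to the Order 21 Dec 2012, so the next rule applies.
Among Eriksen and Farouk, alphabetically by surname: Eriksen before Farouk.
Espinoza, Ibarra and Okafor all have date of appointment to the Order 17 Sep 2008, so the next rule applies.
Among Espinoza, Ibarra and Okafor, alphabetically by surname: Espinoza before Ibarra before Okafor.
Full order: Eriksen, Farouk, Espinoza, Ibarra, Okafor, Lindqvist, Kowalski, Osei.

Eriksen, Farouk, Espinoza, Ibarra, Okafor, Lindqvist, Kowalski, Osei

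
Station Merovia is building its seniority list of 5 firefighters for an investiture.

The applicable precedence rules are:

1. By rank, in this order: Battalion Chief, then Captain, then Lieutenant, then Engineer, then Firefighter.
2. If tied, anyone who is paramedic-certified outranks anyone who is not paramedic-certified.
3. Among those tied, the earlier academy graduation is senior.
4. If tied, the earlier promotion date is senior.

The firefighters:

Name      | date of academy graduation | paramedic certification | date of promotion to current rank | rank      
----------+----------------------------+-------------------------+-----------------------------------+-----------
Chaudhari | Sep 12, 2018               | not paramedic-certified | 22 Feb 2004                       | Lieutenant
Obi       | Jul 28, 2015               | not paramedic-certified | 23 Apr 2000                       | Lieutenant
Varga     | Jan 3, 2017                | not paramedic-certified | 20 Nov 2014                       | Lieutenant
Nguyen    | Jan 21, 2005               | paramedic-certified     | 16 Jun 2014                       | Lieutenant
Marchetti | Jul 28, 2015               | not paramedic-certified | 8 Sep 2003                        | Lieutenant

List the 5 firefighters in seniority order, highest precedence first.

Nguyen, Obi, Marchetti, Varga, Chaudhari

By rank: Nguyen, Obi, Marchetti, Varga and Chaudhari (Lieutenant).
Among Nguyen, Obi, Marchetti, Varga and Chaudhari, paramedic-certified before not paramedic-certified: Nguyen (paramedic-certified) before Obi, Marchetti, Varga and Chaudhari (not paramedic-certified).
Among Obi, Marchetti, Varga and Chaudhari, by date of academy graduation (earlier first): Obi and Marchetti (Jul 28, 2015) before Varga (Jan 3, 2017) before Chaudhari (Sep 12, 2018).
Among Obi and Marchetti, by date of promotion to current rank (earlier first): Obi (23 Apr 2000) before Marchetti (8 Sep 2003).
Full order: Nguyen, Obi, Marchetti, Varga, Chaudhari.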